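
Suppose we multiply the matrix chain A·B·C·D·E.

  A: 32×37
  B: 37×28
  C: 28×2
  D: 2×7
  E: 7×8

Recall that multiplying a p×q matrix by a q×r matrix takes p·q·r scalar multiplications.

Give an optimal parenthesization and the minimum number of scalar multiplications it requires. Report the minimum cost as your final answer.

5064

Adjacent pairs: AB = 32·37·28 = 33152; BC = 37·28·2 = 2072; CD = 28·2·7 = 392; DE = 2·7·8 = 112.
Length 3: A..C: k=1: 0+2072+32·37·2=4440; k=2: 33152+0+32·28·2=34944 → min 4440 | B..D: k=2: 0+392+37·28·7=7644; k=3: 2072+0+37·2·7=2590 → min 2590 | C..E: k=3: 0+112+28·2·8=560; k=4: 392+0+28·7·8=1960 → min 560.
Length 4: A..D: k=1: 0+2590+32·37·7=10878; k=2: 33152+392+32·28·7=39816; k=3: 4440+0+32·2·7=4888 → min 4888 | B..E: k=2: 0+560+37·28·8=8848; k=3: 2072+112+37·2·8=2776; k=4: 2590+0+37·7·8=4662 → min 2776.
Length 5: A..E: k=1: 0+2776+32·37·8=12248; k=2: 33152+560+32·28·8=40880; k=3: 4440+112+32·2·8=5064; k=4: 4888+0+32·7·8=6680 → min 5064.
Optimal parenthesization: ((A·(B·C))·(D·E)) with cost 5064.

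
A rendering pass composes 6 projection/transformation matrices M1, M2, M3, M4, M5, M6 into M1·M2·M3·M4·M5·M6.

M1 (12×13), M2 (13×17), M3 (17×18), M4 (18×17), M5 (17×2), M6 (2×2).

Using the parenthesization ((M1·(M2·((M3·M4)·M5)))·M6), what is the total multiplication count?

6582

(M3·M4): 17×18 by 18×17 → 17×17, cost 17·18·17 = 5202
((M3·M4)·M5): 17×17 by 17×2 → 17×2, cost 17·17·2 = 578; cumulative 5780
(M2·((M3·M4)·M5)): 13×17 by 17×2 → 13×2, cost 13·17·2 = 442; cumulative 6222
(M1·(M2·((M3·M4)·M5))): 12×13 by 13×2 → 12×2, cost 12·13·2 = 312; cumulative 6534
((M1·(M2·((M3·M4)·M5)))·M6): 12×2 by 2×2 → 12×2, cost 12·2·2 = 48; cumulative 6582
Total: 6582 scalar multiplications.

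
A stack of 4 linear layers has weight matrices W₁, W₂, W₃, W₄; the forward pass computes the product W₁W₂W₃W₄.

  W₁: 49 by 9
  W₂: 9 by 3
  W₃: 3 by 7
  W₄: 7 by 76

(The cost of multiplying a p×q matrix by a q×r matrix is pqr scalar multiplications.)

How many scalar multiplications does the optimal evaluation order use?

Adjacent pairs: W₁W₂ = 49·9·3 = 1323; W₂W₃ = 9·3·7 = 189; W₃W₄ = 3·7·76 = 1596.
Length 3: W₁..W₃: k=1: 0+189+49·9·7=3276; k=2: 1323+0+49·3·7=2352 → min 2352 | W₂..W₄: k=2: 0+1596+9·3·76=3648; k=3: 189+0+9·7·76=4977 → min 3648.
Length 4: W₁..W₄: k=1: 0+3648+49·9·76=37164; k=2: 1323+1596+49·3·76=14091; k=3: 2352+0+49·7·76=28420 → min 14091.
Optimal order: ((W₁W₂)(W₃W₄)) with cost 14091.

14091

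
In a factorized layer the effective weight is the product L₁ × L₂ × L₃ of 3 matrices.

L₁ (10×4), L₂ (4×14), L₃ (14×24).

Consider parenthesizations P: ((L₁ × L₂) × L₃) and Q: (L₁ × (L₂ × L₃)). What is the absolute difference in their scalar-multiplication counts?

Order P = ((L₁ × L₂) × L₃): (L₁ × L₂): 10×4 by 4×14 → 10×14, cost 10·4·14 = 560; ((L₁ × L₂) × L₃): 10×14 by 14×24 → 10×24, cost 10·14·24 = 3360; cumulative 3920. Total 3920.
Order Q = (L₁ × (L₂ × L₃)): (L₂ × L₃): 4×14 by 14×24 → 4×24, cost 4·14·24 = 1344; (L₁ × (L₂ × L₃)): 10×4 by 4×24 → 10×24, cost 10·4·24 = 960; cumulative 2304. Total 2304.
Difference: |3920 − 2304| = 1616.

1616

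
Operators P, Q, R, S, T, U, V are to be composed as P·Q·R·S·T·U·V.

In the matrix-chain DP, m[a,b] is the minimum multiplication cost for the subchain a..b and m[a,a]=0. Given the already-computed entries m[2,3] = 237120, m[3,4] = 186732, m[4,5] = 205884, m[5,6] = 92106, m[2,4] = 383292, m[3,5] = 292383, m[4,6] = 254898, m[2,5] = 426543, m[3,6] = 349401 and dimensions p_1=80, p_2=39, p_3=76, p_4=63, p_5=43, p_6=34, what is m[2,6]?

455481

m[2,6] = min over k∈[2,5] of m[2,k]+m[k+1,6]+p_{1}·p_k·p_{6}.
k=2: 0 + 349401 + 80·39·34 = 455481; k=3: 237120 + 254898 + 80·76·34 = 698738; k=4: 383292 + 92106 + 80·63·34 = 646758; k=5: 426543 + 0 + 80·43·34 = 543503.
Minimum: 455481 at k=2.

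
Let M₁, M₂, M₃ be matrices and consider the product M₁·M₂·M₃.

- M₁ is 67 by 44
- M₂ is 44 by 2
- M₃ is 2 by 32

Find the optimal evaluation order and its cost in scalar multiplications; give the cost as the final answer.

10184

(M₁·(M₂·M₃)): cost 97152.
((M₁·M₂)·M₃): cost 10184.
Optimal: ((M₁·M₂)·M₃) with cost 10184.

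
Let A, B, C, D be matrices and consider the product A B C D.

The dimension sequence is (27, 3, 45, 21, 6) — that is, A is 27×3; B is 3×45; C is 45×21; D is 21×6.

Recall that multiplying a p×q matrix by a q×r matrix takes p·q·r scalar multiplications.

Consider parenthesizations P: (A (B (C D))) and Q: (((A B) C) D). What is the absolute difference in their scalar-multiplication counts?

25596

Order P = (A (B (C D))): (C D): 45×21 by 21×6 → 45×6, cost 45·21·6 = 5670; (B (C D)): 3×45 by 45×6 → 3×6, cost 3·45·6 = 810; cumulative 6480; (A (B (C D))): 27×3 by 3×6 → 27×6, cost 27·3·6 = 486; cumulative 6966. Total 6966.
Order Q = (((A B) C) D): (A B): 27×3 by 3×45 → 27×45, cost 27·3·45 = 3645; ((A B) C): 27×45 by 45×21 → 27×21, cost 27·45·21 = 25515; cumulative 29160; (((A B) C) D): 27×21 by 21×6 → 27×6, cost 27·21·6 = 3402; cumulative 32562. Total 32562.
Difference: |6966 − 32562| = 25596.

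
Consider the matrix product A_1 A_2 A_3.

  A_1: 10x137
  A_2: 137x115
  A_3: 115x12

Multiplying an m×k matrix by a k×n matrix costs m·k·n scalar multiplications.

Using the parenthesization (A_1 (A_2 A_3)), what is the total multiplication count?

205500

(A_2 A_3): 137×115 by 115×12 → 137×12, cost 137·115·12 = 189060
(A_1 (A_2 A_3)): 10×137 by 137×12 → 10×12, cost 10·137·12 = 16440; cumulative 205500
Total: 205500 scalar multiplications.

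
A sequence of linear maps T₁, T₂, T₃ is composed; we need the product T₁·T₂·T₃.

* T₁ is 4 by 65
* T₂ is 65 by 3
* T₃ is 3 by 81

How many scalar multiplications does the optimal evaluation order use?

1752

Order (T₁·(T₂·T₃)): (T₂·T₃): 65×3 by 3×81 → 65×81, cost 65·3·81 = 15795; (T₁·(T₂·T₃)): 4×65 by 65×81 → 4×81, cost 4·65·81 = 21060; cumulative 36855. Total 36855.
Order ((T₁·T₂)·T₃): (T₁·T₂): 4×65 by 65×3 → 4×3, cost 4·65·3 = 780; ((T₁·T₂)·T₃): 4×3 by 3×81 → 4×81, cost 4·3·81 = 972; cumulative 1752. Total 1752.
Minimum: 1752.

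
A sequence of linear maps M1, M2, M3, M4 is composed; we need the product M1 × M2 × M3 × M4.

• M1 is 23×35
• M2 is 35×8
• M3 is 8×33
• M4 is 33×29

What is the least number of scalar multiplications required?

19432

Adjacent pairs: M1M2 = 23·35·8 = 6440; M2M3 = 35·8·33 = 9240; M3M4 = 8·33·29 = 7656.
Length 3: M1..M3: k=1: 0+9240+23·35·33=35805; k=2: 6440+0+23·8·33=12512 → min 12512 | M2..M4: k=2: 0+7656+35·8·29=15776; k=3: 9240+0+35·33·29=42735 → min 15776.
Length 4: M1..M4: k=1: 0+15776+23·35·29=39121; k=2: 6440+7656+23·8·29=19432; k=3: 12512+0+23·33·29=34523 → min 19432.
Optimal order: ((M1 × M2) × (M3 × M4)) with cost 19432.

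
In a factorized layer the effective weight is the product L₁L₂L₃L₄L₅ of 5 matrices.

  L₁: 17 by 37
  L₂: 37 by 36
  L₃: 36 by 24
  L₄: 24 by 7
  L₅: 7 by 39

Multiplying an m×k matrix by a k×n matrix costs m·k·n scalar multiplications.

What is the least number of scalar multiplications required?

24416

Adjacent pairs: L₁L₂ = 17·37·36 = 22644; L₂L₃ = 37·36·24 = 31968; L₃L₄ = 36·24·7 = 6048; L₄L₅ = 24·7·39 = 6552.
Length 3: L₁..L₃: k=1: 0+31968+17·37·24=47064; k=2: 22644+0+17·36·24=37332 → min 37332 | L₂..L₄: k=2: 0+6048+37·36·7=15372; k=3: 31968+0+37·24·7=38184 → min 15372 | L₃..L₅: k=3: 0+6552+36·24·39=40248; k=4: 6048+0+36·7·39=15876 → min 15876.
Length 4: L₁..L₄: k=1: 0+15372+17·37·7=19775; k=2: 22644+6048+17·36·7=32976; k=3: 37332+0+17·24·7=40188 → min 19775 | L₂..L₅: k=2: 0+15876+37·36·39=67824; k=3: 31968+6552+37·24·39=73152; k=4: 15372+0+37·7·39=25473 → min 25473.
Length 5: L₁..L₅: k=1: 0+25473+17·37·39=50004; k=2: 22644+15876+17·36·39=62388; k=3: 37332+6552+17·24·39=59796; k=4: 19775+0+17·7·39=24416 → min 24416.
Optimal order: ((L₁(L₂(L₃L₄)))L₅) with cost 24416.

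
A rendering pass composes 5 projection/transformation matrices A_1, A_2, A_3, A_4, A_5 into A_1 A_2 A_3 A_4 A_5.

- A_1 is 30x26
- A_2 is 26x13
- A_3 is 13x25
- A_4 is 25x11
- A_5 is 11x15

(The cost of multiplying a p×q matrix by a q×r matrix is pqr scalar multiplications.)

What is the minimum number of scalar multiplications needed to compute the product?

20823

Adjacent pairs: A_1A_2 = 30·26·13 = 10140; A_2A_3 = 26·13·25 = 8450; A_3A_4 = 13·25·11 = 3575; A_4A_5 = 25·11·15 = 4125.
Length 3: A_1..A_3: k=1: 0+8450+30·26·25=27950; k=2: 10140+0+30·13·25=19890 → min 19890 | A_2..A_4: k=2: 0+3575+26·13·11=7293; k=3: 8450+0+26·25·11=15600 → min 7293 | A_3..A_5: k=3: 0+4125+13·25·15=9000; k=4: 3575+0+13·11·15=5720 → min 5720.
Length 4: A_1..A_4: k=1: 0+7293+30·26·11=15873; k=2: 10140+3575+30·13·11=18005; k=3: 19890+0+30·25·11=28140 → min 15873 | A_2..A_5: k=2: 0+5720+26·13·15=10790; k=3: 8450+4125+26·25·15=22325; k=4: 7293+0+26·11·15=11583 → min 10790.
Length 5: A_1..A_5: k=1: 0+10790+30·26·15=22490; k=2: 10140+5720+30·13·15=21710; k=3: 19890+4125+30·25·15=35265; k=4: 15873+0+30·11·15=20823 → min 20823.
Optimal order: ((A_1 (A_2 (A_3 A_4))) A_5) with cost 20823.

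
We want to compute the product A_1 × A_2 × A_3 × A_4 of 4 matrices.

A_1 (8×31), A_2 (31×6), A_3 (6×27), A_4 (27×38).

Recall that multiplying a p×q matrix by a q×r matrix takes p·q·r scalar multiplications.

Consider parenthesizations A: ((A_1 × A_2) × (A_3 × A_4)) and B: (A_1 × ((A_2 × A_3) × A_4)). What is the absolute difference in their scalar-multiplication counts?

36784

Order A = ((A_1 × A_2) × (A_3 × A_4)): (A_1 × A_2): 8×31 by 31×6 → 8×6, cost 8·31·6 = 1488; (A_3 × A_4): 6×27 by 27×38 → 6×38, cost 6·27·38 = 6156; ((A_1 × A_2) × (A_3 × A_4)): 8×6 by 6×38 → 8×38, cost 8·6·38 = 1824; cumulative 9468. Total 9468.
Order B = (A_1 × ((A_2 × A_3) × A_4)): (A_2 × A_3): 31×6 by 6×27 → 31×27, cost 31·6·27 = 5022; ((A_2 × A_3) × A_4): 31×27 by 27×38 → 31×38, cost 31·27·38 = 31806; cumulative 36828; (A_1 × ((A_2 × A_3) × A_4)): 8×31 by 31×38 → 8×38, cost 8·31·38 = 9424; cumulative 46252. Total 46252.
Difference: |9468 − 46252| = 36784.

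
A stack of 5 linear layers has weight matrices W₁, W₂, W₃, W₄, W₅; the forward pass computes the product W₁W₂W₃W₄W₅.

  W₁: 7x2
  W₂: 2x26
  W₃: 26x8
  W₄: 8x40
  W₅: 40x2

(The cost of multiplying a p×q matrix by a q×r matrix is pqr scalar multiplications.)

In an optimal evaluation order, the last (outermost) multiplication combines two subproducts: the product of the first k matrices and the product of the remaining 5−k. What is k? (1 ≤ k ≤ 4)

Adjacent pairs: W₁W₂ = 7·2·26 = 364; W₂W₃ = 2·26·8 = 416; W₃W₄ = 26·8·40 = 8320; W₄W₅ = 8·40·2 = 640.
Length 3: W₁..W₃: k=1: 0+416+7·2·8=528; k=2: 364+0+7·26·8=1820 → min 528 | W₂..W₄: k=2: 0+8320+2·26·40=10400; k=3: 416+0+2·8·40=1056 → min 1056 | W₃..W₅: k=3: 0+640+26·8·2=1056; k=4: 8320+0+26·40·2=10400 → min 1056.
Length 4: W₁..W₄: k=1: 0+1056+7·2·40=1616; k=2: 364+8320+7·26·40=15964; k=3: 528+0+7·8·40=2768 → min 1616 | W₂..W₅: k=2: 0+1056+2·26·2=1160; k=3: 416+640+2·8·2=1088; k=4: 1056+0+2·40·2=1216 → min 1088.
Top-level splits: k=1: (W₁..W₁)·(W₂..W₅) → 0+1088+7·2·2 = 1116; k=2: (W₁..W₂)·(W₃..W₅) → 364+1056+7·26·2 = 1784; k=3: (W₁..W₃)·(W₄..W₅) → 528+640+7·8·2 = 1280; k=4: (W₁..W₄)·(W₅..W₅) → 1616+0+7·40·2 = 2176.
Best split is after W₁, i.e. k = 1.

1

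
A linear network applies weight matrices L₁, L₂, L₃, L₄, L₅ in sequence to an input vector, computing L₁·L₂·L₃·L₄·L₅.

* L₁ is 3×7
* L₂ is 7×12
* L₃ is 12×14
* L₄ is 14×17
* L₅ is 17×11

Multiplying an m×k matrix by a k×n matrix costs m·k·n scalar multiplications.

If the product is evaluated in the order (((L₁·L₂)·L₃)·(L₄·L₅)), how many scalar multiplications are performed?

(L₁·L₂): 3×7 by 7×12 → 3×12, cost 3·7·12 = 252
((L₁·L₂)·L₃): 3×12 by 12×14 → 3×14, cost 3·12·14 = 504; cumulative 756
(L₄·L₅): 14×17 by 17×11 → 14×11, cost 14·17·11 = 2618
(((L₁·L₂)·L₃)·(L₄·L₅)): 3×14 by 14×11 → 3×11, cost 3·14·11 = 462; cumulative 3836
Total: 3836 scalar multiplications.

3836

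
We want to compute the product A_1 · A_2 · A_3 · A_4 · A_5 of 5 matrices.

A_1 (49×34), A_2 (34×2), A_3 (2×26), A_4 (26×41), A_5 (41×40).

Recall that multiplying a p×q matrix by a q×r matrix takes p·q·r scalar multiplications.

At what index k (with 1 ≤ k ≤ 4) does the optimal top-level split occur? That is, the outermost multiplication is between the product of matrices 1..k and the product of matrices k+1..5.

2

Adjacent pairs: A_1A_2 = 49·34·2 = 3332; A_2A_3 = 34·2·26 = 1768; A_3A_4 = 2·26·41 = 2132; A_4A_5 = 26·41·40 = 42640.
Length 3: A_1..A_3: k=1: 0+1768+49·34·26=45084; k=2: 3332+0+49·2·26=5880 → min 5880 | A_2..A_4: k=2: 0+2132+34·2·41=4920; k=3: 1768+0+34·26·41=38012 → min 4920 | A_3..A_5: k=3: 0+42640+2·26·40=44720; k=4: 2132+0+2·41·40=5412 → min 5412.
Length 4: A_1..A_4: k=1: 0+4920+49·34·41=73226; k=2: 3332+2132+49·2·41=9482; k=3: 5880+0+49·26·41=58114 → min 9482 | A_2..A_5: k=2: 0+5412+34·2·40=8132; k=3: 1768+42640+34·26·40=79768; k=4: 4920+0+34·41·40=60680 → min 8132.
Top-level splits: k=1: (A_1..A_1)·(A_2..A_5) → 0+8132+49·34·40 = 74772; k=2: (A_1..A_2)·(A_3..A_5) → 3332+5412+49·2·40 = 12664; k=3: (A_1..A_3)·(A_4..A_5) → 5880+42640+49·26·40 = 99480; k=4: (A_1..A_4)·(A_5..A_5) → 9482+0+49·41·40 = 89842.
Best split is after A_2, i.e. k = 2.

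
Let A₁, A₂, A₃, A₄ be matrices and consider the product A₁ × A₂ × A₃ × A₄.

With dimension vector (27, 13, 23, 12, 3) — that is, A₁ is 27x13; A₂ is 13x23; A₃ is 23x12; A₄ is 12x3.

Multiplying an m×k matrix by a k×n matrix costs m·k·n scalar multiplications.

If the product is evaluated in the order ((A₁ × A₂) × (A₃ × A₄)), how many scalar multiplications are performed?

10764

(A₁ × A₂): 27×13 by 13×23 → 27×23, cost 27·13·23 = 8073
(A₃ × A₄): 23×12 by 12×3 → 23×3, cost 23·12·3 = 828
((A₁ × A₂) × (A₃ × A₄)): 27×23 by 23×3 → 27×3, cost 27·23·3 = 1863; cumulative 10764
Total: 10764 scalar multiplications.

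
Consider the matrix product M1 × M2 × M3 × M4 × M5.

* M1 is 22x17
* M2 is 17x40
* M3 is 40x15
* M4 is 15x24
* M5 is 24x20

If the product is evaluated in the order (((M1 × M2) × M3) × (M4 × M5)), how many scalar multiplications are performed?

(M1 × M2): 22×17 by 17×40 → 22×40, cost 22·17·40 = 14960
((M1 × M2) × M3): 22×40 by 40×15 → 22×15, cost 22·40·15 = 13200; cumulative 28160
(M4 × M5): 15×24 by 24×20 → 15×20, cost 15·24·20 = 7200
(((M1 × M2) × M3) × (M4 × M5)): 22×15 by 15×20 → 22×20, cost 22·15·20 = 6600; cumulative 41960
Total: 41960 scalar multiplications.

41960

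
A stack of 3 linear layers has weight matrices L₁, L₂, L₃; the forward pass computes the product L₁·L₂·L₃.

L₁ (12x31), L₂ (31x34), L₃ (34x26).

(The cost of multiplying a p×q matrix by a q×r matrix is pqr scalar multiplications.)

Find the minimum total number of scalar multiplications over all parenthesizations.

23256

Order (L₁·(L₂·L₃)): (L₂·L₃): 31×34 by 34×26 → 31×26, cost 31·34·26 = 27404; (L₁·(L₂·L₃)): 12×31 by 31×26 → 12×26, cost 12·31·26 = 9672; cumulative 37076. Total 37076.
Order ((L₁·L₂)·L₃): (L₁·L₂): 12×31 by 31×34 → 12×34, cost 12·31·34 = 12648; ((L₁·L₂)·L₃): 12×34 by 34×26 → 12×26, cost 12·34·26 = 10608; cumulative 23256. Total 23256.
Minimum: 23256.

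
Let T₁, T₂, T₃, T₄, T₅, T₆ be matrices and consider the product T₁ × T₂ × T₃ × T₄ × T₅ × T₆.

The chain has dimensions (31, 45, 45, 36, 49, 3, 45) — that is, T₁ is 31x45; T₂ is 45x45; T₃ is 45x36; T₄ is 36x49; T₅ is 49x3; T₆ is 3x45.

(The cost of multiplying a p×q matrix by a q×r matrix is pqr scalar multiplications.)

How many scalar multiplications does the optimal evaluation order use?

Adjacent pairs: T₁T₂ = 31·45·45 = 62775; T₂T₃ = 45·45·36 = 72900; T₃T₄ = 45·36·49 = 79380; T₄T₅ = 36·49·3 = 5292; T₅T₆ = 49·3·45 = 6615.
Length 3: T₁..T₃: k=1: 0+72900+31·45·36=123120; k=2: 62775+0+31·45·36=112995 → min 112995 | T₂..T₄: k=2: 0+79380+45·45·49=178605; k=3: 72900+0+45·36·49=152280 → min 152280 | T₃..T₅: k=3: 0+5292+45·36·3=10152; k=4: 79380+0+45·49·3=85995 → min 10152 | T₄..T₆: k=4: 0+6615+36·49·45=85995; k=5: 5292+0+36·3·45=10152 → min 10152.
Length 4: T₁..T₄: k=1: 0+152280+31·45·49=220635; k=2: 62775+79380+31·45·49=210510; k=3: 112995+0+31·36·49=167679 → min 167679 | T₂..T₅: k=2: 0+10152+45·45·3=16227; k=3: 72900+5292+45·36·3=83052; k=4: 152280+0+45·49·3=158895 → min 16227 | T₃..T₆: k=3: 0+10152+45·36·45=83052; k=4: 79380+6615+45·49·45=185220; k=5: 10152+0+45·3·45=16227 → min 16227.
Length 5: T₁..T₅: k=1: 0+16227+31·45·3=20412; k=2: 62775+10152+31·45·3=77112; k=3: 112995+5292+31·36·3=121635; k=4: 167679+0+31·49·3=172236 → min 20412 | T₂..T₆: k=2: 0+16227+45·45·45=107352; k=3: 72900+10152+45·36·45=155952; k=4: 152280+6615+45·49·45=258120; k=5: 16227+0+45·3·45=22302 → min 22302.
Length 6: T₁..T₆: k=1: 0+22302+31·45·45=85077; k=2: 62775+16227+31·45·45=141777; k=3: 112995+10152+31·36·45=173367; k=4: 167679+6615+31·49·45=242649; k=5: 20412+0+31·3·45=24597 → min 24597.
Optimal order: ((T₁ × (T₂ × (T₃ × (T₄ × T₅)))) × T₆) with cost 24597.

24597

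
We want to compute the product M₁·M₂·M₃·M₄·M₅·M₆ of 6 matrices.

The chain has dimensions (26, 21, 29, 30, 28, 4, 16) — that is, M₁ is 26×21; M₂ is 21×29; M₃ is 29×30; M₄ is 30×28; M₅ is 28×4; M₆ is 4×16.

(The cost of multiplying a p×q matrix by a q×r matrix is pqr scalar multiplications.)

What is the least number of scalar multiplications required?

13124

Adjacent pairs: M₁M₂ = 26·21·29 = 15834; M₂M₃ = 21·29·30 = 18270; M₃M₄ = 29·30·28 = 24360; M₄M₅ = 30·28·4 = 3360; M₅M₆ = 28·4·16 = 1792.
Length 3: M₁..M₃: k=1: 0+18270+26·21·30=34650; k=2: 15834+0+26·29·30=38454 → min 34650 | M₂..M₄: k=2: 0+24360+21·29·28=41412; k=3: 18270+0+21·30·28=35910 → min 35910 | M₃..M₅: k=3: 0+3360+29·30·4=6840; k=4: 24360+0+29·28·4=27608 → min 6840 | M₄..M₆: k=4: 0+1792+30·28·16=15232; k=5: 3360+0+30·4·16=5280 → min 5280.
Length 4: M₁..M₄: k=1: 0+35910+26·21·28=51198; k=2: 15834+24360+26·29·28=61306; k=3: 34650+0+26·30·28=56490 → min 51198 | M₂..M₅: k=2: 0+6840+21·29·4=9276; k=3: 18270+3360+21·30·4=24150; k=4: 35910+0+21·28·4=38262 → min 9276 | M₃..M₆: k=3: 0+5280+29·30·16=19200; k=4: 24360+1792+29·28·16=39144; k=5: 6840+0+29·4·16=8696 → min 8696.
Length 5: M₁..M₅: k=1: 0+9276+26·21·4=11460; k=2: 15834+6840+26·29·4=25690; k=3: 34650+3360+26·30·4=41130; k=4: 51198+0+26·28·4=54110 → min 11460 | M₂..M₆: k=2: 0+8696+21·29·16=18440; k=3: 18270+5280+21·30·16=33630; k=4: 35910+1792+21·28·16=47110; k=5: 9276+0+21·4·16=10620 → min 10620.
Length 6: M₁..M₆: k=1: 0+10620+26·21·16=19356; k=2: 15834+8696+26·29·16=36594; k=3: 34650+5280+26·30·16=52410; k=4: 51198+1792+26·28·16=64638; k=5: 11460+0+26·4·16=13124 → min 13124.
Optimal order: ((M₁·(M₂·(M₃·(M₄·M₅))))·M₆) with cost 13124.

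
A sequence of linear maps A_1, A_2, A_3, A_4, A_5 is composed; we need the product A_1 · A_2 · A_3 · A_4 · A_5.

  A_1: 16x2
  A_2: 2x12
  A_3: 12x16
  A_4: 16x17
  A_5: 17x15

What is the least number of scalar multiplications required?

1918

Adjacent pairs: A_1A_2 = 16·2·12 = 384; A_2A_3 = 2·12·16 = 384; A_3A_4 = 12·16·17 = 3264; A_4A_5 = 16·17·15 = 4080.
Length 3: A_1..A_3: k=1: 0+384+16·2·16=896; k=2: 384+0+16·12·16=3456 → min 896 | A_2..A_4: k=2: 0+3264+2·12·17=3672; k=3: 384+0+2·16·17=928 → min 928 | A_3..A_5: k=3: 0+4080+12·16·15=6960; k=4: 3264+0+12·17·15=6324 → min 6324.
Length 4: A_1..A_4: k=1: 0+928+16·2·17=1472; k=2: 384+3264+16·12·17=6912; k=3: 896+0+16·16·17=5248 → min 1472 | A_2..A_5: k=2: 0+6324+2·12·15=6684; k=3: 384+4080+2·16·15=4944; k=4: 928+0+2·17·15=1438 → min 1438.
Length 5: A_1..A_5: k=1: 0+1438+16·2·15=1918; k=2: 384+6324+16·12·15=9588; k=3: 896+4080+16·16·15=8816; k=4: 1472+0+16·17·15=5552 → min 1918.
Optimal order: (A_1 · (((A_2 · A_3) · A_4) · A_5)) with cost 1918.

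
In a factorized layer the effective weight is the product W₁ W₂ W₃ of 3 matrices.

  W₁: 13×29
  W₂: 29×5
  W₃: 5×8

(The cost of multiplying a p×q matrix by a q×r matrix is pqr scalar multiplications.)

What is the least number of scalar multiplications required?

Order (W₁ (W₂ W₃)): (W₂ W₃): 29×5 by 5×8 → 29×8, cost 29·5·8 = 1160; (W₁ (W₂ W₃)): 13×29 by 29×8 → 13×8, cost 13·29·8 = 3016; cumulative 4176. Total 4176.
Order ((W₁ W₂) W₃): (W₁ W₂): 13×29 by 29×5 → 13×5, cost 13·29·5 = 1885; ((W₁ W₂) W₃): 13×5 by 5×8 → 13×8, cost 13·5·8 = 520; cumulative 2405. Total 2405.
Minimum: 2405.

2405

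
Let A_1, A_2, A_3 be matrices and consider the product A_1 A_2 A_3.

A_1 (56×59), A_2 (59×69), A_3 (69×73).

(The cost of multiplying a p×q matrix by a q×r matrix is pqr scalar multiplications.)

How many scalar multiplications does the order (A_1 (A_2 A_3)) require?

538375

(A_2 A_3): 59×69 by 69×73 → 59×73, cost 59·69·73 = 297183
(A_1 (A_2 A_3)): 56×59 by 59×73 → 56×73, cost 56·59·73 = 241192; cumulative 538375
Total: 538375 scalar multiplications.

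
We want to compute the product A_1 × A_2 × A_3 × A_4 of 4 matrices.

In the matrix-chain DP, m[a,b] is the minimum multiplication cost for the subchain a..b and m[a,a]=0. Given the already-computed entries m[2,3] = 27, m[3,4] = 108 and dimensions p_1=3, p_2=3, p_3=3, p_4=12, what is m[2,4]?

135

m[2,4] = min over k∈[2,3] of m[2,k]+m[k+1,4]+p_{1}·p_k·p_{4}.
k=2: 0 + 108 + 3·3·12 = 216; k=3: 27 + 0 + 3·3·12 = 135.
Minimum: 135 at k=3.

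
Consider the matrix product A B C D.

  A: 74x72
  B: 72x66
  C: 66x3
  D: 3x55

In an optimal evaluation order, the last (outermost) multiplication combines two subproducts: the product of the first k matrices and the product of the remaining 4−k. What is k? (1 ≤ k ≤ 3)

3

Adjacent pairs: AB = 74·72·66 = 351648; BC = 72·66·3 = 14256; CD = 66·3·55 = 10890.
Length 3: A..C: k=1: 0+14256+74·72·3=30240; k=2: 351648+0+74·66·3=366300 → min 30240 | B..D: k=2: 0+10890+72·66·55=272250; k=3: 14256+0+72·3·55=26136 → min 26136.
Top-level splits: k=1: (A..A)·(B..D) → 0+26136+74·72·55 = 319176; k=2: (A..B)·(C..D) → 351648+10890+74·66·55 = 631158; k=3: (A..C)·(D..D) → 30240+0+74·3·55 = 42450.
Best split is after C, i.e. k = 3.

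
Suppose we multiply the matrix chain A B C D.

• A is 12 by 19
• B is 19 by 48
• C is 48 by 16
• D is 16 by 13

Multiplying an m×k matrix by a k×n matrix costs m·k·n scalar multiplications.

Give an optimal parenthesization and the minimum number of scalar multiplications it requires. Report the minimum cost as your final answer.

20736

Adjacent pairs: AB = 12·19·48 = 10944; BC = 19·48·16 = 14592; CD = 48·16·13 = 9984.
Length 3: A..C: k=1: 0+14592+12·19·16=18240; k=2: 10944+0+12·48·16=20160 → min 18240 | B..D: k=2: 0+9984+19·48·13=21840; k=3: 14592+0+19·16·13=18544 → min 18544.
Length 4: A..D: k=1: 0+18544+12·19·13=21508; k=2: 10944+9984+12·48·13=28416; k=3: 18240+0+12·16·13=20736 → min 20736.
Optimal parenthesization: ((A (B C)) D) with cost 20736.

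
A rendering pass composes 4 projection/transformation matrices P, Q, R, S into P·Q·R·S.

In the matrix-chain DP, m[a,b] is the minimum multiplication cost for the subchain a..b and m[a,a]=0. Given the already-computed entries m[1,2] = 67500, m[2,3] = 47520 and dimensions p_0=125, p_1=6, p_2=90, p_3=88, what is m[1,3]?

m[1,3] = min over k∈[1,2] of m[1,k]+m[k+1,3]+p_{0}·p_k·p_{3}.
k=1: 0 + 47520 + 125·6·88 = 113520; k=2: 67500 + 0 + 125·90·88 = 1057500.
Minimum: 113520 at k=1.

113520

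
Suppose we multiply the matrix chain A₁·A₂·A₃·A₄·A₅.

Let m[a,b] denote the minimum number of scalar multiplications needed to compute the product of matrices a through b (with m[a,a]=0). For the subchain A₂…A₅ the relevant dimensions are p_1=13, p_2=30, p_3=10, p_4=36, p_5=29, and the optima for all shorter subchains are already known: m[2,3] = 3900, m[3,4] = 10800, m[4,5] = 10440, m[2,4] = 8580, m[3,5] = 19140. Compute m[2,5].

18110

m[2,5] = min over k∈[2,4] of m[2,k]+m[k+1,5]+p_{1}·p_k·p_{5}.
k=2: 0 + 19140 + 13·30·29 = 30450; k=3: 3900 + 10440 + 13·10·29 = 18110; k=4: 8580 + 0 + 13·36·29 = 22152.
Minimum: 18110 at k=3.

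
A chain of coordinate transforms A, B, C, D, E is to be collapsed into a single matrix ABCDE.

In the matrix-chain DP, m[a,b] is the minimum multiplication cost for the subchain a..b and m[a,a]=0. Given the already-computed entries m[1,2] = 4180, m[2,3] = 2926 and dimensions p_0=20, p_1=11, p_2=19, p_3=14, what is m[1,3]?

6006

m[1,3] = min over k∈[1,2] of m[1,k]+m[k+1,3]+p_{0}·p_k·p_{3}.
k=1: 0 + 2926 + 20·11·14 = 6006; k=2: 4180 + 0 + 20·19·14 = 9500.
Minimum: 6006 at k=1.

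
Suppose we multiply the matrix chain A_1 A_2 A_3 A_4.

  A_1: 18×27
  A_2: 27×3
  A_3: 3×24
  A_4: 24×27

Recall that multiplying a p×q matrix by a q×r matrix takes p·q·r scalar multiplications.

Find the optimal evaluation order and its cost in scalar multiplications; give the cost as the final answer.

4860

Adjacent pairs: A_1A_2 = 18·27·3 = 1458; A_2A_3 = 27·3·24 = 1944; A_3A_4 = 3·24·27 = 1944.
Length 3: A_1..A_3: k=1: 0+1944+18·27·24=13608; k=2: 1458+0+18·3·24=2754 → min 2754 | A_2..A_4: k=2: 0+1944+27·3·27=4131; k=3: 1944+0+27·24·27=19440 → min 4131.
Length 4: A_1..A_4: k=1: 0+4131+18·27·27=17253; k=2: 1458+1944+18·3·27=4860; k=3: 2754+0+18·24·27=14418 → min 4860.
Optimal parenthesization: ((A_1 A_2) (A_3 A_4)) with cost 4860.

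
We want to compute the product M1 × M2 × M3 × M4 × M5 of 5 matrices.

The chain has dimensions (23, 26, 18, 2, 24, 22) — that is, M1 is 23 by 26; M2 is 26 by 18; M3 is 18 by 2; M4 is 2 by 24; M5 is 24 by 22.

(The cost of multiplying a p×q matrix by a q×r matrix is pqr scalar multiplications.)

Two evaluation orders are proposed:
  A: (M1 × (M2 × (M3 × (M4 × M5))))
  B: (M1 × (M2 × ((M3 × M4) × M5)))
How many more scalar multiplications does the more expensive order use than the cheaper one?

8520

Order A = (M1 × (M2 × (M3 × (M4 × M5)))): (M4 × M5): 2×24 by 24×22 → 2×22, cost 2·24·22 = 1056; (M3 × (M4 × M5)): 18×2 by 2×22 → 18×22, cost 18·2·22 = 792; cumulative 1848; (M2 × (M3 × (M4 × M5))): 26×18 by 18×22 → 26×22, cost 26·18·22 = 10296; cumulative 12144; (M1 × (M2 × (M3 × (M4 × M5)))): 23×26 by 26×22 → 23×22, cost 23·26·22 = 13156; cumulative 25300. Total 25300.
Order B = (M1 × (M2 × ((M3 × M4) × M5))): (M3 × M4): 18×2 by 2×24 → 18×24, cost 18·2·24 = 864; ((M3 × M4) × M5): 18×24 by 24×22 → 18×22, cost 18·24·22 = 9504; cumulative 10368; (M2 × ((M3 × M4) × M5)): 26×18 by 18×22 → 26×22, cost 26·18·22 = 10296; cumulative 20664; (M1 × (M2 × ((M3 × M4) × M5))): 23×26 by 26×22 → 23×22, cost 23·26·22 = 13156; cumulative 33820. Total 33820.
Difference: |25300 − 33820| = 8520.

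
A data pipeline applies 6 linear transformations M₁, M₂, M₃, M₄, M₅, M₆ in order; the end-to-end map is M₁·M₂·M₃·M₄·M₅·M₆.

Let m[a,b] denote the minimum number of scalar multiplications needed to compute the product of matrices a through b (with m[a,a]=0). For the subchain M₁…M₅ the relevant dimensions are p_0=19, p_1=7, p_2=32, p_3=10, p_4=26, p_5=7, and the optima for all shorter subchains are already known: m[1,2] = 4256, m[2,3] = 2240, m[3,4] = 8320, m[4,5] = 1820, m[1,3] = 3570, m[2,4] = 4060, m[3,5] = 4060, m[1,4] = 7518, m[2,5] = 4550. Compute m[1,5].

m[1,5] = min over k∈[1,4] of m[1,k]+m[k+1,5]+p_{0}·p_k·p_{5}.
k=1: 0 + 4550 + 19·7·7 = 5481; k=2: 4256 + 4060 + 19·32·7 = 12572; k=3: 3570 + 1820 + 19·10·7 = 6720; k=4: 7518 + 0 + 19·26·7 = 10976.
Minimum: 5481 at k=1.

5481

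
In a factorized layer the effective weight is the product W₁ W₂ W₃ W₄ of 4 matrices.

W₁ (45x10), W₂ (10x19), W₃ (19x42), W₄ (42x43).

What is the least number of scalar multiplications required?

45390

Adjacent pairs: W₁W₂ = 45·10·19 = 8550; W₂W₃ = 10·19·42 = 7980; W₃W₄ = 19·42·43 = 34314.
Length 3: W₁..W₃: k=1: 0+7980+45·10·42=26880; k=2: 8550+0+45·19·42=44460 → min 26880 | W₂..W₄: k=2: 0+34314+10·19·43=42484; k=3: 7980+0+10·42·43=26040 → min 26040.
Length 4: W₁..W₄: k=1: 0+26040+45·10·43=45390; k=2: 8550+34314+45·19·43=79629; k=3: 26880+0+45·42·43=108150 → min 45390.
Optimal order: (W₁ ((W₂ W₃) W₄)) with cost 45390.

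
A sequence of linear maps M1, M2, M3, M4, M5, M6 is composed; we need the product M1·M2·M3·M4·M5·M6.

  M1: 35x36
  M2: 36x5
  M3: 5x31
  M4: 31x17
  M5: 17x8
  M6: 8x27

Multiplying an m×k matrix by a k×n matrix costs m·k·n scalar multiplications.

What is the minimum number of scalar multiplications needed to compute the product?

Adjacent pairs: M1M2 = 35·36·5 = 6300; M2M3 = 36·5·31 = 5580; M3M4 = 5·31·17 = 2635; M4M5 = 31·17·8 = 4216; M5M6 = 17·8·27 = 3672.
Length 3: M1..M3: k=1: 0+5580+35·36·31=44640; k=2: 6300+0+35·5·31=11725 → min 11725 | M2..M4: k=2: 0+2635+36·5·17=5695; k=3: 5580+0+36·31·17=24552 → min 5695 | M3..M5: k=3: 0+4216+5·31·8=5456; k=4: 2635+0+5·17·8=3315 → min 3315 | M4..M6: k=4: 0+3672+31·17·27=17901; k=5: 4216+0+31·8·27=10912 → min 10912.
Length 4: M1..M4: k=1: 0+5695+35·36·17=27115; k=2: 6300+2635+35·5·17=11910; k=3: 11725+0+35·31·17=30170 → min 11910 | M2..M5: k=2: 0+3315+36·5·8=4755; k=3: 5580+4216+36·31·8=18724; k=4: 5695+0+36·17·8=10591 → min 4755 | M3..M6: k=3: 0+10912+5·31·27=15097; k=4: 2635+3672+5·17·27=8602; k=5: 3315+0+5·8·27=4395 → min 4395.
Length 5: M1..M5: k=1: 0+4755+35·36·8=14835; k=2: 6300+3315+35·5·8=11015; k=3: 11725+4216+35·31·8=24621; k=4: 11910+0+35·17·8=16670 → min 11015 | M2..M6: k=2: 0+4395+36·5·27=9255; k=3: 5580+10912+36·31·27=46624; k=4: 5695+3672+36·17·27=25891; k=5: 4755+0+36·8·27=12531 → min 9255.
Length 6: M1..M6: k=1: 0+9255+35·36·27=43275; k=2: 6300+4395+35·5·27=15420; k=3: 11725+10912+35·31·27=51932; k=4: 11910+3672+35·17·27=31647; k=5: 11015+0+35·8·27=18575 → min 15420.
Optimal order: ((M1·M2)·(((M3·M4)·M5)·M6)) with cost 15420.

15420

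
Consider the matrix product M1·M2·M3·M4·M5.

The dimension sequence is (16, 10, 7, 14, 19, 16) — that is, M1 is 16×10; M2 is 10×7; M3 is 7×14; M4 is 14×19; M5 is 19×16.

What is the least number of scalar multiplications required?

6902

Adjacent pairs: M1M2 = 16·10·7 = 1120; M2M3 = 10·7·14 = 980; M3M4 = 7·14·19 = 1862; M4M5 = 14·19·16 = 4256.
Length 3: M1..M3: k=1: 0+980+16·10·14=3220; k=2: 1120+0+16·7·14=2688 → min 2688 | M2..M4: k=2: 0+1862+10·7·19=3192; k=3: 980+0+10·14·19=3640 → min 3192 | M3..M5: k=3: 0+4256+7·14·16=5824; k=4: 1862+0+7·19·16=3990 → min 3990.
Length 4: M1..M4: k=1: 0+3192+16·10·19=6232; k=2: 1120+1862+16·7·19=5110; k=3: 2688+0+16·14·19=6944 → min 5110 | M2..M5: k=2: 0+3990+10·7·16=5110; k=3: 980+4256+10·14·16=7476; k=4: 3192+0+10·19·16=6232 → min 5110.
Length 5: M1..M5: k=1: 0+5110+16·10·16=7670; k=2: 1120+3990+16·7·16=6902; k=3: 2688+4256+16·14·16=10528; k=4: 5110+0+16·19·16=9974 → min 6902.
Optimal order: ((M1·M2)·((M3·M4)·M5)) with cost 6902.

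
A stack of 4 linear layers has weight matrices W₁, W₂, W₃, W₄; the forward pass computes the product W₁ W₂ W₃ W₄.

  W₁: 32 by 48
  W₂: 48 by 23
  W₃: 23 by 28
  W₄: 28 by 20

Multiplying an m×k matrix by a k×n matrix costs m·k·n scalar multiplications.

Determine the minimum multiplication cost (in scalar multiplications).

62928

Adjacent pairs: W₁W₂ = 32·48·23 = 35328; W₂W₃ = 48·23·28 = 30912; W₃W₄ = 23·28·20 = 12880.
Length 3: W₁..W₃: k=1: 0+30912+32·48·28=73920; k=2: 35328+0+32·23·28=55936 → min 55936 | W₂..W₄: k=2: 0+12880+48·23·20=34960; k=3: 30912+0+48·28·20=57792 → min 34960.
Length 4: W₁..W₄: k=1: 0+34960+32·48·20=65680; k=2: 35328+12880+32·23·20=62928; k=3: 55936+0+32·28·20=73856 → min 62928.
Optimal order: ((W₁ W₂) (W₃ W₄)) with cost 62928.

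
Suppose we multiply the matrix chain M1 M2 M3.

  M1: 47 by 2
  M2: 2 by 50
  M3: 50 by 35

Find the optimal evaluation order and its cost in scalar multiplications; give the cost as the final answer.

(M1 (M2 M3)): cost 6790.
((M1 M2) M3): cost 86950.
Optimal: (M1 (M2 M3)) with cost 6790.

6790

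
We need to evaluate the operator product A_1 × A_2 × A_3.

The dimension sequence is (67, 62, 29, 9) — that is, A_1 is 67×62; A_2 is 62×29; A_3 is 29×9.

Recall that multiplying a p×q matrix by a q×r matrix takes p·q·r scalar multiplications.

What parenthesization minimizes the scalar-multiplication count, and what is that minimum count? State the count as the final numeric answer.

(A_1 × (A_2 × A_3)): cost 53568.
((A_1 × A_2) × A_3): cost 137953.
Optimal: (A_1 × (A_2 × A_3)) with cost 53568.

53568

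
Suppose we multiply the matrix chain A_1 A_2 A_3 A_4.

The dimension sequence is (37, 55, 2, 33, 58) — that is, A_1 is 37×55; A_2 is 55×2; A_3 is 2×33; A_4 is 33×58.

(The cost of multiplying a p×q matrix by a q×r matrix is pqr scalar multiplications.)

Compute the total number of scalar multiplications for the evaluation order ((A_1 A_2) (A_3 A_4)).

12190

(A_1 A_2): 37×55 by 55×2 → 37×2, cost 37·55·2 = 4070
(A_3 A_4): 2×33 by 33×58 → 2×58, cost 2·33·58 = 3828
((A_1 A_2) (A_3 A_4)): 37×2 by 2×58 → 37×58, cost 37·2·58 = 4292; cumulative 12190
Total: 12190 scalar multiplications.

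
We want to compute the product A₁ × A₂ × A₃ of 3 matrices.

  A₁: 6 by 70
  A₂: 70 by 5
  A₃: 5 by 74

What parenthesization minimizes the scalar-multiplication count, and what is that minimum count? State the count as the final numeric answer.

4320

(A₁ × (A₂ × A₃)): cost 56980.
((A₁ × A₂) × A₃): cost 4320.
Optimal: ((A₁ × A₂) × A₃) with cost 4320.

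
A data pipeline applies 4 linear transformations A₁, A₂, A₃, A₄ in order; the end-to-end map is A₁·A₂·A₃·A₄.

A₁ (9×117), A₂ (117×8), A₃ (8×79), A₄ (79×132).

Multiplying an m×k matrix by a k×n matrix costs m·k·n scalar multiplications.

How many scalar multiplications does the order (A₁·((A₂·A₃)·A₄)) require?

(A₂·A₃): 117×8 by 8×79 → 117×79, cost 117·8·79 = 73944
((A₂·A₃)·A₄): 117×79 by 79×132 → 117×132, cost 117·79·132 = 1220076; cumulative 1294020
(A₁·((A₂·A₃)·A₄)): 9×117 by 117×132 → 9×132, cost 9·117·132 = 138996; cumulative 1433016
Total: 1433016 scalar multiplications.

1433016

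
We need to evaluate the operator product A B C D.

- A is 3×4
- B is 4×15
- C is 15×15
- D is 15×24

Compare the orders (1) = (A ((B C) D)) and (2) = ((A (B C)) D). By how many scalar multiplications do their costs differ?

468

Order (1) = (A ((B C) D)): (B C): 4×15 by 15×15 → 4×15, cost 4·15·15 = 900; ((B C) D): 4×15 by 15×24 → 4×24, cost 4·15·24 = 1440; cumulative 2340; (A ((B C) D)): 3×4 by 4×24 → 3×24, cost 3·4·24 = 288; cumulative 2628. Total 2628.
Order (2) = ((A (B C)) D): (B C): 4×15 by 15×15 → 4×15, cost 4·15·15 = 900; (A (B C)): 3×4 by 4×15 → 3×15, cost 3·4·15 = 180; cumulative 1080; ((A (B C)) D): 3×15 by 15×24 → 3×24, cost 3·15·24 = 1080; cumulative 2160. Total 2160.
Difference: |2628 − 2160| = 468.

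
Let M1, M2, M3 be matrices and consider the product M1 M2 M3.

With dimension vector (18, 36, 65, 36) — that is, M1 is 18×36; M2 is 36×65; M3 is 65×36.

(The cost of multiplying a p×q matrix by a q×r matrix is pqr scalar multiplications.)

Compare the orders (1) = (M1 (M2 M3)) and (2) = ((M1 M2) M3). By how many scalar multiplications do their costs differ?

Order (1) = (M1 (M2 M3)): (M2 M3): 36×65 by 65×36 → 36×36, cost 36·65·36 = 84240; (M1 (M2 M3)): 18×36 by 36×36 → 18×36, cost 18·36·36 = 23328; cumulative 107568. Total 107568.
Order (2) = ((M1 M2) M3): (M1 M2): 18×36 by 36×65 → 18×65, cost 18·36·65 = 42120; ((M1 M2) M3): 18×65 by 65×36 → 18×36, cost 18·65·36 = 42120; cumulative 84240. Total 84240.
Difference: |107568 − 84240| = 23328.

23328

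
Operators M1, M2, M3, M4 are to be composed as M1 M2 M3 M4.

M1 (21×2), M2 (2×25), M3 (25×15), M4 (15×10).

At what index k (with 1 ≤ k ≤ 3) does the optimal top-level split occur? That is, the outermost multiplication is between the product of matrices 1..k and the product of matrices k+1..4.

1

Adjacent pairs: M1M2 = 21·2·25 = 1050; M2M3 = 2·25·15 = 750; M3M4 = 25·15·10 = 3750.
Length 3: M1..M3: k=1: 0+750+21·2·15=1380; k=2: 1050+0+21·25·15=8925 → min 1380 | M2..M4: k=2: 0+3750+2·25·10=4250; k=3: 750+0+2·15·10=1050 → min 1050.
Top-level splits: k=1: (M1..M1)·(M2..M4) → 0+1050+21·2·10 = 1470; k=2: (M1..M2)·(M3..M4) → 1050+3750+21·25·10 = 10050; k=3: (M1..M3)·(M4..M4) → 1380+0+21·15·10 = 4530.
Best split is after M1, i.e. k = 1.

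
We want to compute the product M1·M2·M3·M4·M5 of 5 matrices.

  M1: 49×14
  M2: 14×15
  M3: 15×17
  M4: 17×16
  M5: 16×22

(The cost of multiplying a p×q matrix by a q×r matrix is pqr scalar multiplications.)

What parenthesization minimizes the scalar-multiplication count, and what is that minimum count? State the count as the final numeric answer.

27398

Adjacent pairs: M1M2 = 49·14·15 = 10290; M2M3 = 14·15·17 = 3570; M3M4 = 15·17·16 = 4080; M4M5 = 17·16·22 = 5984.
Length 3: M1..M3: k=1: 0+3570+49·14·17=15232; k=2: 10290+0+49·15·17=22785 → min 15232 | M2..M4: k=2: 0+4080+14·15·16=7440; k=3: 3570+0+14·17·16=7378 → min 7378 | M3..M5: k=3: 0+5984+15·17·22=11594; k=4: 4080+0+15·16·22=9360 → min 9360.
Length 4: M1..M4: k=1: 0+7378+49·14·16=18354; k=2: 10290+4080+49·15·16=26130; k=3: 15232+0+49·17·16=28560 → min 18354 | M2..M5: k=2: 0+9360+14·15·22=13980; k=3: 3570+5984+14·17·22=14790; k=4: 7378+0+14·16·22=12306 → min 12306.
Length 5: M1..M5: k=1: 0+12306+49·14·22=27398; k=2: 10290+9360+49·15·22=35820; k=3: 15232+5984+49·17·22=39542; k=4: 18354+0+49·16·22=35602 → min 27398.
Optimal parenthesization: (M1·(((M2·M3)·M4)·M5)) with cost 27398.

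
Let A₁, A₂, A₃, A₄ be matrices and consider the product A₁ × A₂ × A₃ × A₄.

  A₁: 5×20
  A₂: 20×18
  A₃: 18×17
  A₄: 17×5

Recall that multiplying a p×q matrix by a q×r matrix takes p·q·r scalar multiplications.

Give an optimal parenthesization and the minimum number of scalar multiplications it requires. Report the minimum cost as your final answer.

3755

Adjacent pairs: A₁A₂ = 5·20·18 = 1800; A₂A₃ = 20·18·17 = 6120; A₃A₄ = 18·17·5 = 1530.
Length 3: A₁..A₃: k=1: 0+6120+5·20·17=7820; k=2: 1800+0+5·18·17=3330 → min 3330 | A₂..A₄: k=2: 0+1530+20·18·5=3330; k=3: 6120+0+20·17·5=7820 → min 3330.
Length 4: A₁..A₄: k=1: 0+3330+5·20·5=3830; k=2: 1800+1530+5·18·5=3780; k=3: 3330+0+5·17·5=3755 → min 3755.
Optimal parenthesization: (((A₁ × A₂) × A₃) × A₄) with cost 3755.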